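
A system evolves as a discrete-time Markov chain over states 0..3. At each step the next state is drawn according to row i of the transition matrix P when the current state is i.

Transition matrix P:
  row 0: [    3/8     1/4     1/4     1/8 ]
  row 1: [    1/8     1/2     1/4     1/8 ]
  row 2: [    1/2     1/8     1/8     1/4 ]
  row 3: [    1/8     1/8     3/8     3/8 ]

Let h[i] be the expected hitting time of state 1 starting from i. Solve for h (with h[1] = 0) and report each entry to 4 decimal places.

First-step conditioning: h[1] = 0; for i ≠ 1, h[i] = 1 + Σ_k P[i][k]·h[k].
  h[0] = 1 + 3/8·h[0] + 1/4·h[2] + 1/8·h[3]
  h[2] = 1 + 1/2·h[0] + 1/8·h[2] + 1/4·h[3]
  h[3] = 1 + 1/8·h[0] + 3/8·h[2] + 3/8·h[3]
Solving the 3×3 linear system over states ≠ 1 gives exactly h = [212/41, 0, 240/41, 252/41] (h[1] = 0 is the target).

h = [5.1707, 0.0000, 5.8537, 6.1463]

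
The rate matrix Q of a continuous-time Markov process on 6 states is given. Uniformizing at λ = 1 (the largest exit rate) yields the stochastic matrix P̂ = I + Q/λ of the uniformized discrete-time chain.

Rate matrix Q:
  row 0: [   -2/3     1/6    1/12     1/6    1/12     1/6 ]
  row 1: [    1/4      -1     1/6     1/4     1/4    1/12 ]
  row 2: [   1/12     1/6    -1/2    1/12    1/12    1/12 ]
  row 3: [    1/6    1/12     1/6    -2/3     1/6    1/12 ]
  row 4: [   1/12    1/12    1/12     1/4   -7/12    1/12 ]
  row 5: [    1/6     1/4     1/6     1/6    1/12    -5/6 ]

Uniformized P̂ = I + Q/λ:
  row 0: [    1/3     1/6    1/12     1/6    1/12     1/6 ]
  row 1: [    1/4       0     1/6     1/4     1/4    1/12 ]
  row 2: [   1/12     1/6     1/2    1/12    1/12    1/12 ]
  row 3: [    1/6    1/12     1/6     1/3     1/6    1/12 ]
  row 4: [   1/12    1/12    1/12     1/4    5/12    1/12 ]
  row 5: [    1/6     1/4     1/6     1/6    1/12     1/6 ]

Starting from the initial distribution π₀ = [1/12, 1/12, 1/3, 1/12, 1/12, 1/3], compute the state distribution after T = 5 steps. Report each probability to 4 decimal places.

π = [0.1733, 0.1227, 0.2070, 0.2091, 0.1812, 0.1066]

t=0: π = [0.0833, 0.0833, 0.3333, 0.0833, 0.0833, 0.3333]
t=1: π = [0.1528, 0.1667, 0.2639, 0.1667, 0.1319, 0.1181]
t=2: π = [0.1730, 0.1238, 0.2309, 0.1973, 0.1690, 0.1059]
t=3: π = [0.1725, 0.1243, 0.2151, 0.2047, 0.1767, 0.1066]
t=4: π = [0.1731, 0.1230, 0.2093, 0.2079, 0.1800, 0.1066]
t=5: π = [0.1733, 0.1227, 0.2070, 0.2091, 0.1812, 0.1066]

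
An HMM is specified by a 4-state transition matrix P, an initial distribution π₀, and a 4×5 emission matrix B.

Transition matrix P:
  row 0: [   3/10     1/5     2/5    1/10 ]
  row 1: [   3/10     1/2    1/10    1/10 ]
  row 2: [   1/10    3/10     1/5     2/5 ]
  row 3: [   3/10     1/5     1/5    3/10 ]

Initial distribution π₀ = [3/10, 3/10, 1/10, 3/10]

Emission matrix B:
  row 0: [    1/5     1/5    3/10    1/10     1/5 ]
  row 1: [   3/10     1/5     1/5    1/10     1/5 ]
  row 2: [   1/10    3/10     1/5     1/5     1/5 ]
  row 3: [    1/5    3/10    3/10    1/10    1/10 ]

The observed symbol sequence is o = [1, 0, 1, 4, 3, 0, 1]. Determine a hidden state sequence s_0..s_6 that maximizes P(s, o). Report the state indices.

t=0: δ = [6.000e-02, 6.000e-02, 3.000e-02, 9.000e-02]  (obs o_0=1)
t=1: δ = [5.400e-03, 9.000e-03, 2.400e-03, 5.400e-03]  ψ = [3, 1, 0, 3]  (obs o_1=0)
t=2: δ = [5.400e-04, 9.000e-04, 6.480e-04, 4.860e-04]  ψ = [1, 1, 0, 3]  (obs o_2=1)
t=3: δ = [5.400e-05, 9.000e-05, 4.320e-05, 2.592e-05]  ψ = [1, 1, 0, 2]  (obs o_3=4)
t=4: δ = [2.700e-06, 4.500e-06, 4.320e-06, 1.728e-06]  ψ = [1, 1, 0, 2]  (obs o_4=3)
t=5: δ = [2.700e-07, 6.750e-07, 1.080e-07, 3.456e-07]  ψ = [1, 1, 0, 2]  (obs o_5=0)
t=6: δ = [4.050e-08, 6.750e-08, 3.240e-08, 3.110e-08]  ψ = [1, 1, 0, 3]  (obs o_6=1)
backtrack: best end state = 1; path = [1, 1, 1, 1, 1, 1, 1]

path = [1, 1, 1, 1, 1, 1, 1]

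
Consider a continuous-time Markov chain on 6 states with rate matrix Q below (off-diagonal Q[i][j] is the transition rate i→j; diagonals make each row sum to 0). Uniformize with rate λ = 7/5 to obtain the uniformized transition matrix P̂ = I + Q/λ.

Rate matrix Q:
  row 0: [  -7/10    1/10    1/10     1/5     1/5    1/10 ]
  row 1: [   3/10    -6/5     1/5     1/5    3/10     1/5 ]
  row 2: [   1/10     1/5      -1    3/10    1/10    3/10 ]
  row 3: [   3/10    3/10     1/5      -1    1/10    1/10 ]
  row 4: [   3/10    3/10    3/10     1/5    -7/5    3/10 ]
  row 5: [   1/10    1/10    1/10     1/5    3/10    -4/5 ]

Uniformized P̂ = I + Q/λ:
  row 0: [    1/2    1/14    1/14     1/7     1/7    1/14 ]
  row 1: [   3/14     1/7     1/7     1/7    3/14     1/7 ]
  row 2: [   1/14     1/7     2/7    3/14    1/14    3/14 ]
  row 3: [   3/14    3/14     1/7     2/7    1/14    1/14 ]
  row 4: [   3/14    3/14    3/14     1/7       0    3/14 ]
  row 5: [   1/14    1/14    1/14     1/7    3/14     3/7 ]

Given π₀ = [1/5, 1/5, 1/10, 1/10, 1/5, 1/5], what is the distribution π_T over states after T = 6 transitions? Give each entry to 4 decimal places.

π = [0.2344, 0.1345, 0.1421, 0.1785, 0.1250, 0.1855]

t=0: π = [0.2000, 0.2000, 0.1000, 0.1000, 0.2000, 0.2000]
t=1: π = [0.2286, 0.1357, 0.1429, 0.1643, 0.1286, 0.2000]
t=2: π = [0.2306, 0.1332, 0.1418, 0.1765, 0.1265, 0.1913]
t=3: π = [0.2326, 0.1344, 0.1420, 0.1782, 0.1252, 0.1876]
t=4: π = [0.2336, 0.1345, 0.1421, 0.1785, 0.1251, 0.1862]
t=5: π = [0.2341, 0.1345, 0.1421, 0.1785, 0.1250, 0.1857]
t=6: π = [0.2344, 0.1345, 0.1421, 0.1785, 0.1250, 0.1855]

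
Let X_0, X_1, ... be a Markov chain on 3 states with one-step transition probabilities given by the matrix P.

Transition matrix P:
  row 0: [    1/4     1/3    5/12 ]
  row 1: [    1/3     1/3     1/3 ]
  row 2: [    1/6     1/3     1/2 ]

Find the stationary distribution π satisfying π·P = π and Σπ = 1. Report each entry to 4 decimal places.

Balance equations π_j = Σ_i π_i·P[i][j]:
  π_0 = 1/4·π_0 + 1/3·π_1 + 1/6·π_2
  π_1 = 1/3·π_0 + 1/3·π_1 + 1/3·π_2
  normalize: π_0 + π_1 + π_2 = 1
Solving the linear system gives exactly π = [8/33, 1/3, 14/33].

π = [0.2424, 0.3333, 0.4242]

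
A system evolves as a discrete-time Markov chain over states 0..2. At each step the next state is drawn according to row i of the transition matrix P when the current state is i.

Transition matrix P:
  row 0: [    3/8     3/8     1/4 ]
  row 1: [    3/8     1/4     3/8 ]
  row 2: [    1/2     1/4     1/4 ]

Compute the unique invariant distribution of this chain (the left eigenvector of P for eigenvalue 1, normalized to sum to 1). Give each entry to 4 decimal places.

π = [0.4110, 0.3014, 0.2877]

Balance equations π_j = Σ_i π_i·P[i][j]:
  π_0 = 3/8·π_0 + 3/8·π_1 + 1/2·π_2
  π_1 = 3/8·π_0 + 1/4·π_1 + 1/4·π_2
  normalize: π_0 + π_1 + π_2 = 1
Solving the linear system gives exactly π = [30/73, 22/73, 21/73].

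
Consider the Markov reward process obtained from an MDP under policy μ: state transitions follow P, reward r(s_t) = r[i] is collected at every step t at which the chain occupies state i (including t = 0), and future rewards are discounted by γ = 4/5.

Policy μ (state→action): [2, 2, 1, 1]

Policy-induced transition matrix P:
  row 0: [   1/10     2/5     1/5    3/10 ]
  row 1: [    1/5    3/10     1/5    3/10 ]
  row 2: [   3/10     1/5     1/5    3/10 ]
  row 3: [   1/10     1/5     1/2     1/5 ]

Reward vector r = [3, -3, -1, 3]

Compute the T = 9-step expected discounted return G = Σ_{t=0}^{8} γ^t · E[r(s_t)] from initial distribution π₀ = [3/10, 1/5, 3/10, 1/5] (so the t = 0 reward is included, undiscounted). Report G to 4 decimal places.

G = 1.5636

t=0: π = [0.3000, 0.2000, 0.3000, 0.2000], E[r] = 0.6000, γ^t·E[r] = 0.600000, running G = 0.600000
t=1: π = [0.1800, 0.2800, 0.2600, 0.2800], E[r] = 0.2800, γ^t·E[r] = 0.224000, running G = 0.824000
t=2: π = [0.1800, 0.2640, 0.2840, 0.2720], E[r] = 0.2800, γ^t·E[r] = 0.179200, running G = 1.003200
t=3: π = [0.1832, 0.2624, 0.2816, 0.2728], E[r] = 0.2992, γ^t·E[r] = 0.153190, running G = 1.156390
t=4: π = [0.1826, 0.2629, 0.2818, 0.2727], E[r] = 0.2954, γ^t·E[r] = 0.120979, running G = 1.277370
t=5: π = [0.1827, 0.2628, 0.2818, 0.2727], E[r] = 0.2959, γ^t·E[r] = 0.096972, running G = 1.374342
t=6: π = [0.1826, 0.2628, 0.2818, 0.2727], E[r] = 0.2959, γ^t·E[r] = 0.077558, running G = 1.451900
t=7: π = [0.1826, 0.2628, 0.2818, 0.2727], E[r] = 0.2959, γ^t·E[r] = 0.062048, running G = 1.513948
t=8: π = [0.1826, 0.2628, 0.2818, 0.2727], E[r] = 0.2959, γ^t·E[r] = 0.049638, running G = 1.563586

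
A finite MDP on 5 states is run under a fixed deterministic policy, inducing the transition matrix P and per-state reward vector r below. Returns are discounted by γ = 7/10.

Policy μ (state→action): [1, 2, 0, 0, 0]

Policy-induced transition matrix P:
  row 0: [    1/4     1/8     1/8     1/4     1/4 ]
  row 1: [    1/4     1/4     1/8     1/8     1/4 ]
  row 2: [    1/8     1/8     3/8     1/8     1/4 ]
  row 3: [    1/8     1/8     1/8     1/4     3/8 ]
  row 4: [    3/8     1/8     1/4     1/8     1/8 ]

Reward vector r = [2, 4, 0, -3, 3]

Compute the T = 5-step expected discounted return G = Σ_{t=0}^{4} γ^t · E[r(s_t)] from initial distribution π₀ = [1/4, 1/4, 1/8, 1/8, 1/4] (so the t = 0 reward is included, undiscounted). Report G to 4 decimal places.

t=0: π = [0.2500, 0.2500, 0.1250, 0.1250, 0.2500], E[r] = 1.8750, γ^t·E[r] = 1.875000, running G = 1.875000
t=1: π = [0.2500, 0.1563, 0.1875, 0.1719, 0.2344], E[r] = 1.3125, γ^t·E[r] = 0.918750, running G = 2.793750
t=2: π = [0.2344, 0.1445, 0.2012, 0.1777, 0.2422], E[r] = 1.2402, γ^t·E[r] = 0.607715, running G = 3.401465
t=3: π = [0.2329, 0.1431, 0.2056, 0.1765, 0.2419], E[r] = 1.2344, γ^t·E[r] = 0.423391, running G = 3.824855
t=4: π = [0.2325, 0.1429, 0.2066, 0.1762, 0.2418], E[r] = 1.2334, γ^t·E[r] = 0.296146, running G = 4.121002

G = 4.1210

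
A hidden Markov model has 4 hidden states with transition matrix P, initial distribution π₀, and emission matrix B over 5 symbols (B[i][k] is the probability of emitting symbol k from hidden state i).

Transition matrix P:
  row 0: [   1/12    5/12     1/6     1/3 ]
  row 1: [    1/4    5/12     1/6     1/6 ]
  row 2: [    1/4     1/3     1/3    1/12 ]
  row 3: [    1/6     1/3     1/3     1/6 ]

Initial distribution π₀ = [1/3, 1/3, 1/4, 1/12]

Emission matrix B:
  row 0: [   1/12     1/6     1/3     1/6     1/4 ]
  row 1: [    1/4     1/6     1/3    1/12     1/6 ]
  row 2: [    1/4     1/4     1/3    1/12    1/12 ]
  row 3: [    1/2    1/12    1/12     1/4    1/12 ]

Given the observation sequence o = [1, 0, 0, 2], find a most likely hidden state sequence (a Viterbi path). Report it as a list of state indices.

path = [0, 3, 1, 1]

t=0: δ = [5.556e-02, 5.556e-02, 6.250e-02, 6.944e-03]  (obs o_0=1)
t=1: δ = [1.302e-03, 5.787e-03, 5.208e-03, 9.259e-03]  ψ = [2, 0, 2, 0]  (obs o_1=0)
t=2: δ = [1.286e-04, 7.716e-04, 7.716e-04, 7.716e-04]  ψ = [3, 3, 3, 3]  (obs o_2=0)
t=3: δ = [6.430e-05, 1.072e-04, 8.573e-05, 1.072e-05]  ψ = [1, 1, 2, 1]  (obs o_3=2)
backtrack: best end state = 1; path = [0, 3, 1, 1]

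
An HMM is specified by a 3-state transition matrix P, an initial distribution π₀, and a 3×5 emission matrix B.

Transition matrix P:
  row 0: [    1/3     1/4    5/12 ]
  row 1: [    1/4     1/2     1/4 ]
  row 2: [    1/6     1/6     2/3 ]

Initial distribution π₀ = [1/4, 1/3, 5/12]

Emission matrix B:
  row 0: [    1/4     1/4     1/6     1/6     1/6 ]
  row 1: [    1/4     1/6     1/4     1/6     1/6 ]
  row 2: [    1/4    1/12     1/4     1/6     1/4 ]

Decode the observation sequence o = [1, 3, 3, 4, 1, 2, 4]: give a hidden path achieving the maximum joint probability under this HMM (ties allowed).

t=0: δ = [6.250e-02, 5.556e-02, 3.472e-02]  (obs o_0=1)
t=1: δ = [3.472e-03, 4.630e-03, 4.340e-03]  ψ = [0, 1, 0]  (obs o_1=3)
t=2: δ = [1.929e-04, 3.858e-04, 4.823e-04]  ψ = [0, 1, 2]  (obs o_2=3)
t=3: δ = [1.608e-05, 3.215e-05, 8.038e-05]  ψ = [1, 1, 2]  (obs o_3=4)
t=4: δ = [3.349e-06, 2.679e-06, 4.465e-06]  ψ = [2, 1, 2]  (obs o_4=1)
t=5: δ = [1.861e-07, 3.349e-07, 7.442e-07]  ψ = [0, 1, 2]  (obs o_5=2)
t=6: δ = [2.067e-08, 2.791e-08, 1.240e-07]  ψ = [2, 1, 2]  (obs o_6=4)
backtrack: best end state = 2; path = [0, 2, 2, 2, 2, 2, 2]

path = [0, 2, 2, 2, 2, 2, 2]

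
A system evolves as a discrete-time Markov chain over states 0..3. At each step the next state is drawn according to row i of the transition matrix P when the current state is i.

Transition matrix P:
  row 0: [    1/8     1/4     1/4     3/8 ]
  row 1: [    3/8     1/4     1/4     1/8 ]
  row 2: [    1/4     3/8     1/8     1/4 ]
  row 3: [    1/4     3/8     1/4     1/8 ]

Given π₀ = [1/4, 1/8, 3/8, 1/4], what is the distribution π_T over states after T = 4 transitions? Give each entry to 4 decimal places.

π = [0.2561, 0.3051, 0.2223, 0.2166]

t=0: π = [0.2500, 0.1250, 0.3750, 0.2500]
t=1: π = [0.2344, 0.3281, 0.2031, 0.2344]
t=2: π = [0.2617, 0.3047, 0.2246, 0.2090]
t=3: π = [0.2554, 0.3042, 0.2219, 0.2185]
t=4: π = [0.2561, 0.3051, 0.2223, 0.2166]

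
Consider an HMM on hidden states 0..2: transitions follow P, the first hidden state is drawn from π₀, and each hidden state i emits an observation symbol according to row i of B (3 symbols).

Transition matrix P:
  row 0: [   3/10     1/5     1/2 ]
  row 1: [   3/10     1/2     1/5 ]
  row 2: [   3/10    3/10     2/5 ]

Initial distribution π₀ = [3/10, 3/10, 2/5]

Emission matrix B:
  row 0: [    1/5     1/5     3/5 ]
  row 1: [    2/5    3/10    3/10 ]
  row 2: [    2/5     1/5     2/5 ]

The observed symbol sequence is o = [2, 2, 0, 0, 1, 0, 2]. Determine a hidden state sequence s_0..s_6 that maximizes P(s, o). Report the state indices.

path = [0, 2, 1, 1, 1, 1, 0]

t=0: δ = [1.800e-01, 9.000e-02, 1.600e-01]  (obs o_0=2)
t=1: δ = [3.240e-02, 1.440e-02, 3.600e-02]  ψ = [0, 2, 0]  (obs o_1=2)
t=2: δ = [2.160e-03, 4.320e-03, 6.480e-03]  ψ = [2, 2, 0]  (obs o_2=0)
t=3: δ = [3.888e-04, 8.640e-04, 1.037e-03]  ψ = [2, 1, 2]  (obs o_3=0)
t=4: δ = [6.221e-05, 1.296e-04, 8.294e-05]  ψ = [2, 1, 2]  (obs o_4=1)
t=5: δ = [7.776e-06, 2.592e-05, 1.327e-05]  ψ = [1, 1, 2]  (obs o_5=0)
t=6: δ = [4.666e-06, 3.888e-06, 2.123e-06]  ψ = [1, 1, 2]  (obs o_6=2)
backtrack: best end state = 0; path = [0, 2, 1, 1, 1, 1, 0]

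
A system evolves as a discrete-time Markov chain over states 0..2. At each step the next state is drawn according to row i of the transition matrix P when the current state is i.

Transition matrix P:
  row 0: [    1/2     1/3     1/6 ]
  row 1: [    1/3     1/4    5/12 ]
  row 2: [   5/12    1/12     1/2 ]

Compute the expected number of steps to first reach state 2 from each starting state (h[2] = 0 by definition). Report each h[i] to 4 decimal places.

h = [4.1053, 3.1579, 0.0000]

First-step conditioning: h[2] = 0; for i ≠ 2, h[i] = 1 + Σ_k P[i][k]·h[k].
  h[0] = 1 + 1/2·h[0] + 1/3·h[1]
  h[1] = 1 + 1/3·h[0] + 1/4·h[1]
Solving the 2×2 linear system over states ≠ 2 gives exactly h = [78/19, 60/19, 0] (h[2] = 0 is the target).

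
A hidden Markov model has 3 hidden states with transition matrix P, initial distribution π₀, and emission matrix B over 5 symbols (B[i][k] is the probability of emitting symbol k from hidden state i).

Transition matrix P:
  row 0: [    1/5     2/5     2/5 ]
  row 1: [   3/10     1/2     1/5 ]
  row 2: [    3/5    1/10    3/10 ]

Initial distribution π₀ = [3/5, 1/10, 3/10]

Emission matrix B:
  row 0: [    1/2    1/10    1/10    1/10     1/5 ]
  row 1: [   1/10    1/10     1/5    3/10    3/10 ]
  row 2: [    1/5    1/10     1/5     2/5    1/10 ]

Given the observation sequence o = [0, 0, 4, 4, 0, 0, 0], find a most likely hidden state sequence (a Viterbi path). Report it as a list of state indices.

t=0: δ = [3.000e-01, 1.000e-02, 6.000e-02]  (obs o_0=0)
t=1: δ = [3.000e-02, 1.200e-02, 2.400e-02]  ψ = [0, 0, 0]  (obs o_1=0)
t=2: δ = [2.880e-03, 3.600e-03, 1.200e-03]  ψ = [2, 0, 0]  (obs o_2=4)
t=3: δ = [2.160e-04, 5.400e-04, 1.152e-04]  ψ = [1, 1, 0]  (obs o_3=4)
t=4: δ = [8.100e-05, 2.700e-05, 2.160e-05]  ψ = [1, 1, 1]  (obs o_4=0)
t=5: δ = [8.100e-06, 3.240e-06, 6.480e-06]  ψ = [0, 0, 0]  (obs o_5=0)
t=6: δ = [1.944e-06, 3.240e-07, 6.480e-07]  ψ = [2, 0, 0]  (obs o_6=0)
backtrack: best end state = 0; path = [0, 0, 1, 1, 0, 2, 0]

path = [0, 0, 1, 1, 0, 2, 0]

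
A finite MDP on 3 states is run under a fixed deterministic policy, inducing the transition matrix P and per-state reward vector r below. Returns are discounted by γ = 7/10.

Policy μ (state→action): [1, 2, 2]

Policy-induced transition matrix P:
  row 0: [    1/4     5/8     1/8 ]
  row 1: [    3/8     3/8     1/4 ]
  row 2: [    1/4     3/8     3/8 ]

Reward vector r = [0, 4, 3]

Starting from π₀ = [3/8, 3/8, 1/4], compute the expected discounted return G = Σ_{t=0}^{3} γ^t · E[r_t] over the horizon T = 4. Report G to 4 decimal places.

t=0: π = [0.3750, 0.3750, 0.2500], E[r] = 2.2500, γ^t·E[r] = 2.250000, running G = 2.250000
t=1: π = [0.2969, 0.4688, 0.2344], E[r] = 2.5781, γ^t·E[r] = 1.804688, running G = 4.054688
t=2: π = [0.3086, 0.4492, 0.2422], E[r] = 2.5234, γ^t·E[r] = 1.236484, running G = 5.291172
t=3: π = [0.3062, 0.4521, 0.2417], E[r] = 2.5337, γ^t·E[r] = 0.869056, running G = 6.160228

G = 6.1602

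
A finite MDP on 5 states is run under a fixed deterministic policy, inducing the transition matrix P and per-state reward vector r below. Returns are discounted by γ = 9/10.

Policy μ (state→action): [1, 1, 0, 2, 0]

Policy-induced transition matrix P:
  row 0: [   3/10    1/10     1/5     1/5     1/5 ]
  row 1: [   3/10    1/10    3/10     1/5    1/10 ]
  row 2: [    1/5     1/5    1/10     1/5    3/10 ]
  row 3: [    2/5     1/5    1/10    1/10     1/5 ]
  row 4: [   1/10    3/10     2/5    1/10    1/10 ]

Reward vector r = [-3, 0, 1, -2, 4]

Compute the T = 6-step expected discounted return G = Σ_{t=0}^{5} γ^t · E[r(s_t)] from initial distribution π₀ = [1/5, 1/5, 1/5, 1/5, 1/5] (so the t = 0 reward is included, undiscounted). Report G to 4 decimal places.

t=0: π = [0.2000, 0.2000, 0.2000, 0.2000, 0.2000], E[r] = 0.0000, γ^t·E[r] = 0.000000, running G = 0.000000
t=1: π = [0.2600, 0.1800, 0.2200, 0.1600, 0.1800], E[r] = -0.1600, γ^t·E[r] = -0.144000, running G = -0.144000
t=2: π = [0.2580, 0.1740, 0.2160, 0.1660, 0.1860], E[r] = -0.1460, γ^t·E[r] = -0.118260, running G = -0.262260
t=3: π = [0.2578, 0.1754, 0.2164, 0.1648, 0.1856], E[r] = -0.1442, γ^t·E[r] = -0.105122, running G = -0.367382
t=4: π = [0.2577, 0.1752, 0.2165, 0.1650, 0.1855], E[r] = -0.1444, γ^t·E[r] = -0.094728, running G = -0.462110
t=5: π = [0.2577, 0.1753, 0.2165, 0.1650, 0.1856], E[r] = -0.1443, γ^t·E[r] = -0.085217, running G = -0.547327

G = -0.5473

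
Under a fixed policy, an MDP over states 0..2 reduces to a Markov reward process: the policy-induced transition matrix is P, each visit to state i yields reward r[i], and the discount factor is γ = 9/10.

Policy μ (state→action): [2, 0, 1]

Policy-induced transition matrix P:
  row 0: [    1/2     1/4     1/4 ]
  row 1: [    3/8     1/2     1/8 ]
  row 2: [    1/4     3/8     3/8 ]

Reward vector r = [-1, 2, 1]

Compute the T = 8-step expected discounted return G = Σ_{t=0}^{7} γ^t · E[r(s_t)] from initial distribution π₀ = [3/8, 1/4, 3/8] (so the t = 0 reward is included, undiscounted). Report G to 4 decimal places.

t=0: π = [0.3750, 0.2500, 0.3750], E[r] = 0.5000, γ^t·E[r] = 0.500000, running G = 0.500000
t=1: π = [0.3750, 0.3594, 0.2656], E[r] = 0.6094, γ^t·E[r] = 0.548438, running G = 1.048438
t=2: π = [0.3887, 0.3730, 0.2383], E[r] = 0.5957, γ^t·E[r] = 0.482520, running G = 1.530957
t=3: π = [0.3938, 0.3730, 0.2332], E[r] = 0.5854, γ^t·E[r] = 0.426792, running G = 1.957750
t=4: π = [0.3951, 0.3724, 0.2325], E[r] = 0.5822, γ^t·E[r] = 0.382011, running G = 2.339760
t=5: π = [0.3953, 0.3722, 0.2325], E[r] = 0.5815, γ^t·E[r] = 0.343384, running G = 2.683144
t=6: π = [0.3954, 0.3721, 0.2325], E[r] = 0.5814, γ^t·E[r] = 0.308982, running G = 2.992126
t=7: π = [0.3954, 0.3721, 0.2326], E[r] = 0.5814, γ^t·E[r] = 0.278078, running G = 3.270204

G = 3.2702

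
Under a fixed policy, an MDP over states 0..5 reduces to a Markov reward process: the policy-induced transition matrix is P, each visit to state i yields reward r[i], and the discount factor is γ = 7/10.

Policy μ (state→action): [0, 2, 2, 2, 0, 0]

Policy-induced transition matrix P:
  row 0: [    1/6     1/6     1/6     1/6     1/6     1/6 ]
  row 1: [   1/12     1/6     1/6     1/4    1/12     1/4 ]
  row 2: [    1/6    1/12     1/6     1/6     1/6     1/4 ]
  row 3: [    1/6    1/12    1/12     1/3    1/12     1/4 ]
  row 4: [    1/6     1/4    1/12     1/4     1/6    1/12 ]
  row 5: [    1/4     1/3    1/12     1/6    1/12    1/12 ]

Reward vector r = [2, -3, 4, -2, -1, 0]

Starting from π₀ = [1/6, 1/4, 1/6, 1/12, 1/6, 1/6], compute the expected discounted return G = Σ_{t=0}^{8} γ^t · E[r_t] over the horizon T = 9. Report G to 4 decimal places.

G = -0.7017

t=0: π = [0.1667, 0.2500, 0.1667, 0.0833, 0.1667, 0.1667], E[r] = -0.0833, γ^t·E[r] = -0.083333, running G = -0.083333
t=1: π = [0.1597, 0.1875, 0.1319, 0.2153, 0.1250, 0.1806], E[r] = -0.2708, γ^t·E[r] = -0.189583, running G = -0.272917
t=2: π = [0.1661, 0.1782, 0.1233, 0.2286, 0.1181, 0.1858], E[r] = -0.2847, γ^t·E[r] = -0.139514, running G = -0.412431
t=3: π = [0.1673, 0.1781, 0.1223, 0.2295, 0.1173, 0.1855], E[r] = -0.2868, γ^t·E[r] = -0.098388, running G = -0.510818
t=4: π = [0.1673, 0.1780, 0.1223, 0.2295, 0.1172, 0.1856], E[r] = -0.2866, γ^t·E[r] = -0.068820, running G = -0.579638
t=5: π = [0.1673, 0.1780, 0.1223, 0.2295, 0.1172, 0.1856], E[r] = -0.2866, γ^t·E[r] = -0.048175, running G = -0.627813
t=6: π = [0.1673, 0.1780, 0.1223, 0.2295, 0.1172, 0.1856], E[r] = -0.2866, γ^t·E[r] = -0.033722, running G = -0.661535
t=7: π = [0.1673, 0.1780, 0.1223, 0.2295, 0.1172, 0.1856], E[r] = -0.2866, γ^t·E[r] = -0.023605, running G = -0.685140
t=8: π = [0.1673, 0.1780, 0.1223, 0.2295, 0.1172, 0.1856], E[r] = -0.2866, γ^t·E[r] = -0.016524, running G = -0.701664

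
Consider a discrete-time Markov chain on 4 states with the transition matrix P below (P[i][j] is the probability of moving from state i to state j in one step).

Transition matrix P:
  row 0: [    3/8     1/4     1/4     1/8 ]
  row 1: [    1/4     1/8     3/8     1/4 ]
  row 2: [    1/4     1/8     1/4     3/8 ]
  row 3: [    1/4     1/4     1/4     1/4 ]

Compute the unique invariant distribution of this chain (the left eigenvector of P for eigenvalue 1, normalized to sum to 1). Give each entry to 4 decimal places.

π = [0.2857, 0.1918, 0.2740, 0.2485]

Balance equations π_j = Σ_i π_i·P[i][j]:
  π_0 = 3/8·π_0 + 1/4·π_1 + 1/4·π_2 + 1/4·π_3
  π_1 = 1/4·π_0 + 1/8·π_1 + 1/8·π_2 + 1/4·π_3
  π_2 = 1/4·π_0 + 3/8·π_1 + 1/4·π_2 + 1/4·π_3
  normalize: π_0 + π_1 + π_2 + π_3 = 1
Solving the linear system gives exactly π = [2/7, 14/73, 20/73, 127/511].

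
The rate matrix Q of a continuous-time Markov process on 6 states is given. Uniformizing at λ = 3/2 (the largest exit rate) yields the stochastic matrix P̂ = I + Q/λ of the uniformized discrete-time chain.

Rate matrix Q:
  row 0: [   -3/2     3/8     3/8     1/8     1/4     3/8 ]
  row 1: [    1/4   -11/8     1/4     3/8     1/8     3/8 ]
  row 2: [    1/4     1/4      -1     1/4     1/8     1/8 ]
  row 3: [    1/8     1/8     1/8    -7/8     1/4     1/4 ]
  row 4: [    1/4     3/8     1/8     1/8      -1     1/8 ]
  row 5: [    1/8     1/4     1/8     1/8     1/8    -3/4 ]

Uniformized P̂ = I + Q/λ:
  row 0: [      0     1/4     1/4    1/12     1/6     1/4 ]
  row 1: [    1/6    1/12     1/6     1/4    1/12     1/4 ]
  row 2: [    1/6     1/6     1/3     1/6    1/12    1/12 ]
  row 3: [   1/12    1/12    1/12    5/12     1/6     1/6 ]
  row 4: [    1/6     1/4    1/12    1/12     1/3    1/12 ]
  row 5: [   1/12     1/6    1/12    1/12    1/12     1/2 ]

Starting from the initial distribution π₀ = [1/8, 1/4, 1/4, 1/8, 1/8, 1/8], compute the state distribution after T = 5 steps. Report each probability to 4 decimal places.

t=0: π = [0.1250, 0.2500, 0.2500, 0.1250, 0.1250, 0.1250]
t=1: π = [0.1250, 0.1563, 0.1875, 0.1875, 0.1354, 0.2083]
t=2: π = [0.1128, 0.1597, 0.1641, 0.1875, 0.1432, 0.2326]
t=3: π = [0.1128, 0.1591, 0.1565, 0.1861, 0.1442, 0.2413]
t=4: π = [0.1122, 0.1593, 0.1545, 0.1849, 0.1443, 0.2447]
t=5: π = [0.1122, 0.1594, 0.1539, 0.1844, 0.1442, 0.2460]

π = [0.1122, 0.1594, 0.1539, 0.1844, 0.1442, 0.2460]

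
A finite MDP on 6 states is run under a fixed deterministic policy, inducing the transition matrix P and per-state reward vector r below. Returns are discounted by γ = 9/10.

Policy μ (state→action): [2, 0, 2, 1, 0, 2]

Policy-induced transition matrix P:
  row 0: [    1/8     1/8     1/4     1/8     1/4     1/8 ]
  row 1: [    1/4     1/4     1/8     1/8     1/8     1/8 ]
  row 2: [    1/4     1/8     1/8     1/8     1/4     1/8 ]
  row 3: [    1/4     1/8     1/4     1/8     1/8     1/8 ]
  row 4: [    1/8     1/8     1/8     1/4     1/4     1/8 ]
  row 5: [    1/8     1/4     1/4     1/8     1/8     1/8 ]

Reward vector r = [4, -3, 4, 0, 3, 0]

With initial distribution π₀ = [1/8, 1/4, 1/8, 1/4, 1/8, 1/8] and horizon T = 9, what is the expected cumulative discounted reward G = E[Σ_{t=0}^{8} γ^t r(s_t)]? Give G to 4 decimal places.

G = 8.7156

t=0: π = [0.1250, 0.2500, 0.1250, 0.2500, 0.1250, 0.1250], E[r] = 0.6250, γ^t·E[r] = 0.625000, running G = 0.625000
t=1: π = [0.2031, 0.1719, 0.1875, 0.1406, 0.1719, 0.1250], E[r] = 1.5625, γ^t·E[r] = 1.406250, running G = 2.031250
t=2: π = [0.1875, 0.1621, 0.1836, 0.1465, 0.1953, 0.1250], E[r] = 1.5840, γ^t·E[r] = 1.283027, running G = 3.314277
t=3: π = [0.1865, 0.1609, 0.1824, 0.1494, 0.1958, 0.1250], E[r] = 1.5803, γ^t·E[r] = 1.152055, running G = 4.466332
t=4: π = [0.1866, 0.1607, 0.1826, 0.1495, 0.1956, 0.1250], E[r] = 1.5814, γ^t·E[r] = 1.037530, running G = 5.503862
t=5: π = [0.1866, 0.1607, 0.1826, 0.1494, 0.1956, 0.1250], E[r] = 1.5816, γ^t·E[r] = 0.933912, running G = 6.437775
t=6: π = [0.1866, 0.1607, 0.1826, 0.1494, 0.1956, 0.1250], E[r] = 1.5816, γ^t·E[r] = 0.840524, running G = 7.278299
t=7: π = [0.1866, 0.1607, 0.1826, 0.1495, 0.1956, 0.1250], E[r] = 1.5816, γ^t·E[r] = 0.756471, running G = 8.034770
t=8: π = [0.1866, 0.1607, 0.1826, 0.1495, 0.1956, 0.1250], E[r] = 1.5816, γ^t·E[r] = 0.680824, running G = 8.715594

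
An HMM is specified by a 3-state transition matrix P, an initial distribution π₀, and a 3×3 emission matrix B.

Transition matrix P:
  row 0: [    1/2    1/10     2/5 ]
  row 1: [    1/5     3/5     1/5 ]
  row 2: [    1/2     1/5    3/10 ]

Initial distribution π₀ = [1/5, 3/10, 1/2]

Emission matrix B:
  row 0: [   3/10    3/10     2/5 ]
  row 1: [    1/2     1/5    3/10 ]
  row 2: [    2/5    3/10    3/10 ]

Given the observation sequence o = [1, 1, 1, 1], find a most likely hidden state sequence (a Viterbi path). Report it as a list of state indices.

path = [2, 0, 0, 0]

t=0: δ = [6.000e-02, 6.000e-02, 1.500e-01]  (obs o_0=1)
t=1: δ = [2.250e-02, 7.200e-03, 1.350e-02]  ψ = [2, 1, 2]  (obs o_1=1)
t=2: δ = [3.375e-03, 8.640e-04, 2.700e-03]  ψ = [0, 1, 0]  (obs o_2=1)
t=3: δ = [5.062e-04, 1.080e-04, 4.050e-04]  ψ = [0, 2, 0]  (obs o_3=1)
backtrack: best end state = 0; path = [2, 0, 0, 0]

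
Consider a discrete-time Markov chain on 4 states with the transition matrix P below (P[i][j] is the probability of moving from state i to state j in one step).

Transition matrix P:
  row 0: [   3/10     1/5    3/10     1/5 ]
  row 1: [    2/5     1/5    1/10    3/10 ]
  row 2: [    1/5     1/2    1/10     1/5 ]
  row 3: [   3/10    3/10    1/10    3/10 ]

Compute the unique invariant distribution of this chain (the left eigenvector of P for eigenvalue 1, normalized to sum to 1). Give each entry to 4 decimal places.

π = [0.3112, 0.2739, 0.1622, 0.2527]

Balance equations π_j = Σ_i π_i·P[i][j]:
  π_0 = 3/10·π_0 + 2/5·π_1 + 1/5·π_2 + 3/10·π_3
  π_1 = 1/5·π_0 + 1/5·π_1 + 1/2·π_2 + 3/10·π_3
  π_2 = 3/10·π_0 + 1/10·π_1 + 1/10·π_2 + 1/10·π_3
  normalize: π_0 + π_1 + π_2 + π_3 = 1
Solving the linear system gives exactly π = [117/376, 103/376, 61/376, 95/376].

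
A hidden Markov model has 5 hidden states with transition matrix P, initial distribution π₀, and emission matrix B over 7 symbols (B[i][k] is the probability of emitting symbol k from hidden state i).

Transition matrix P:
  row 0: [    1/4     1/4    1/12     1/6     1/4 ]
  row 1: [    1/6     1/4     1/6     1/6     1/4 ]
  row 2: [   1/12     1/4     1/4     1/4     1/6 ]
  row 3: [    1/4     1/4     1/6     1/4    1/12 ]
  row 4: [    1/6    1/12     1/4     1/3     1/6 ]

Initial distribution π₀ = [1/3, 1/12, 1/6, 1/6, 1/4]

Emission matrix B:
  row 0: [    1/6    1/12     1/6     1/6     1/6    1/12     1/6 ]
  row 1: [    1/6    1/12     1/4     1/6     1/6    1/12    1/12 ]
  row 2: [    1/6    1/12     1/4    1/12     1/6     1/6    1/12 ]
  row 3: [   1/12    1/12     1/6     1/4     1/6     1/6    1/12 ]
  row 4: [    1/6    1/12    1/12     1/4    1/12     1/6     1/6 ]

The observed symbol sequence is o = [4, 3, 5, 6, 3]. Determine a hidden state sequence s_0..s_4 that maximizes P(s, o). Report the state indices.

t=0: δ = [5.556e-02, 1.389e-02, 2.778e-02, 2.778e-02, 2.083e-02]  (obs o_0=4)
t=1: δ = [2.315e-03, 2.315e-03, 5.787e-04, 2.315e-03, 3.472e-03]  ψ = [0, 0, 2, 0, 0]  (obs o_1=3)
t=2: δ = [4.823e-05, 4.823e-05, 1.447e-04, 1.929e-04, 9.645e-05]  ψ = [0, 0, 4, 4, 0]  (obs o_2=5)
t=3: δ = [8.038e-06, 4.019e-06, 3.014e-06, 4.019e-06, 4.019e-06]  ψ = [3, 3, 2, 3, 2]  (obs o_3=6)
t=4: δ = [3.349e-07, 3.349e-07, 8.372e-08, 3.349e-07, 5.023e-07]  ψ = [0, 0, 4, 0, 0]  (obs o_4=3)
backtrack: best end state = 4; path = [0, 4, 3, 0, 4]

path = [0, 4, 3, 0, 4]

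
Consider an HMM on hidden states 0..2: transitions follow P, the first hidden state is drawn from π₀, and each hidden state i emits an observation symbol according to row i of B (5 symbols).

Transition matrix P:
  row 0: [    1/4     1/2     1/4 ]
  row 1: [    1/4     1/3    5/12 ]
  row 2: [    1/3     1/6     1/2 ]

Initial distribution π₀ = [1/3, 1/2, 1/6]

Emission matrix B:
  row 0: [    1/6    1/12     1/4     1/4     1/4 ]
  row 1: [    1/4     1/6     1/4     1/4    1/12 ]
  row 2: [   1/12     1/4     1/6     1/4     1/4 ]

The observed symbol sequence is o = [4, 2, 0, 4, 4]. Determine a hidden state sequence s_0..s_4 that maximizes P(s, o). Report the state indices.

path = [0, 1, 1, 2, 2]

t=0: δ = [8.333e-02, 4.167e-02, 4.167e-02]  (obs o_0=4)
t=1: δ = [5.208e-03, 1.042e-02, 3.472e-03]  ψ = [0, 0, 0]  (obs o_1=2)
t=2: δ = [4.340e-04, 8.681e-04, 3.617e-04]  ψ = [1, 1, 1]  (obs o_2=0)
t=3: δ = [5.425e-05, 2.411e-05, 9.042e-05]  ψ = [1, 1, 1]  (obs o_3=4)
t=4: δ = [7.535e-06, 2.261e-06, 1.130e-05]  ψ = [2, 0, 2]  (obs o_4=4)
backtrack: best end state = 2; path = [0, 1, 1, 2, 2]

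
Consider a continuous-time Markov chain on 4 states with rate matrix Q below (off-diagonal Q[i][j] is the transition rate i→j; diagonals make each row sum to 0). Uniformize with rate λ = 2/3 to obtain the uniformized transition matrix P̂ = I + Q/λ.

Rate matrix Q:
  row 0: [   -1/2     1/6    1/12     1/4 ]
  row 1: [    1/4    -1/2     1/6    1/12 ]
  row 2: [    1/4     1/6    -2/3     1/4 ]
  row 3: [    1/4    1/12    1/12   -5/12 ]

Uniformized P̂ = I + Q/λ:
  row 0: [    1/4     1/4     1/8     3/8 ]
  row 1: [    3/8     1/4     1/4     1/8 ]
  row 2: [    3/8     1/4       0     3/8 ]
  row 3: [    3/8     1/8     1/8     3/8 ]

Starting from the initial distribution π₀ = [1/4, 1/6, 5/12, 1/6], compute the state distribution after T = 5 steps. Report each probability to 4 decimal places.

π = [0.3333, 0.2097, 0.1344, 0.3226]

t=0: π = [0.2500, 0.1667, 0.4167, 0.1667]
t=1: π = [0.3438, 0.2292, 0.0938, 0.3333]
t=2: π = [0.3320, 0.2083, 0.1419, 0.3177]
t=3: π = [0.3335, 0.2103, 0.1333, 0.3229]
t=4: π = [0.3333, 0.2096, 0.1346, 0.3224]
t=5: π = [0.3333, 0.2097, 0.1344, 0.3226]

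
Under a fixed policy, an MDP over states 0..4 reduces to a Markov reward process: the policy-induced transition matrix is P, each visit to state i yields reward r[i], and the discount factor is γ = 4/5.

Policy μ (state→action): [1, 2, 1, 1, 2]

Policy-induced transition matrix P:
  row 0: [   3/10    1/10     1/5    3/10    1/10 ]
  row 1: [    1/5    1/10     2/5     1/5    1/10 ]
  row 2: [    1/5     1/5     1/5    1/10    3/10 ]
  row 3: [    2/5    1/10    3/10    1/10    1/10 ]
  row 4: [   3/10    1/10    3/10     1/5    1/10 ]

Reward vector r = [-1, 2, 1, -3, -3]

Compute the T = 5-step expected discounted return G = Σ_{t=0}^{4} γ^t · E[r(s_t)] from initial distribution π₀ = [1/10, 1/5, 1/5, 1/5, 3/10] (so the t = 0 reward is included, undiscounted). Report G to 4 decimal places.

t=0: π = [0.1000, 0.2000, 0.2000, 0.2000, 0.3000], E[r] = -1.0000, γ^t·E[r] = -1.000000, running G = -1.000000
t=1: π = [0.2800, 0.1200, 0.2900, 0.1700, 0.1400], E[r] = -0.6800, γ^t·E[r] = -0.544000, running G = -1.544000
t=2: π = [0.2760, 0.1290, 0.2550, 0.1820, 0.1580], E[r] = -0.7830, γ^t·E[r] = -0.501120, running G = -2.045120
t=3: π = [0.2798, 0.1255, 0.2598, 0.1839, 0.1510], E[r] = -0.7737, γ^t·E[r] = -0.396134, running G = -2.441254
t=4: π = [0.2799, 0.1260, 0.2586, 0.1836, 0.1520], E[r] = -0.7760, γ^t·E[r] = -0.317858, running G = -2.759112

G = -2.7591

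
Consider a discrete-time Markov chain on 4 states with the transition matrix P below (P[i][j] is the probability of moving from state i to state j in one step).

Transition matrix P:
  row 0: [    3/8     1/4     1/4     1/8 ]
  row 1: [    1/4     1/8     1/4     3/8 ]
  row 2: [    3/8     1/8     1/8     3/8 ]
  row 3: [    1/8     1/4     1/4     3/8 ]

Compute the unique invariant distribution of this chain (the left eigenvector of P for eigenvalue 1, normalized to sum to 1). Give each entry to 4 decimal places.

π = [0.2737, 0.1975, 0.2222, 0.3066]

Balance equations π_j = Σ_i π_i·P[i][j]:
  π_0 = 3/8·π_0 + 1/4·π_1 + 3/8·π_2 + 1/8·π_3
  π_1 = 1/4·π_0 + 1/8·π_1 + 1/8·π_2 + 1/4·π_3
  π_2 = 1/4·π_0 + 1/4·π_1 + 1/8·π_2 + 1/4·π_3
  normalize: π_0 + π_1 + π_2 + π_3 = 1
Solving the linear system gives exactly π = [133/486, 16/81, 2/9, 149/486].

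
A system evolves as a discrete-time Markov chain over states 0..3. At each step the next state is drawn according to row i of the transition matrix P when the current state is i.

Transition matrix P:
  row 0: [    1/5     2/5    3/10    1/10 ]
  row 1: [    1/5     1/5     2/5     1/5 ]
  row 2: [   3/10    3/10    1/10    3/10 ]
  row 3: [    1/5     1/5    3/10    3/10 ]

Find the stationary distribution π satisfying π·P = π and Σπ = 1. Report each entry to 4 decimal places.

Balance equations π_j = Σ_i π_i·P[i][j]:
  π_0 = 1/5·π_0 + 1/5·π_1 + 3/10·π_2 + 1/5·π_3
  π_1 = 2/5·π_0 + 1/5·π_1 + 3/10·π_2 + 1/5·π_3
  π_2 = 3/10·π_0 + 2/5·π_1 + 1/10·π_2 + 3/10·π_3
  normalize: π_0 + π_1 + π_2 + π_3 = 1
Solving the linear system gives exactly π = [5/22, 3/11, 3/11, 5/22].

π = [0.2273, 0.2727, 0.2727, 0.2273]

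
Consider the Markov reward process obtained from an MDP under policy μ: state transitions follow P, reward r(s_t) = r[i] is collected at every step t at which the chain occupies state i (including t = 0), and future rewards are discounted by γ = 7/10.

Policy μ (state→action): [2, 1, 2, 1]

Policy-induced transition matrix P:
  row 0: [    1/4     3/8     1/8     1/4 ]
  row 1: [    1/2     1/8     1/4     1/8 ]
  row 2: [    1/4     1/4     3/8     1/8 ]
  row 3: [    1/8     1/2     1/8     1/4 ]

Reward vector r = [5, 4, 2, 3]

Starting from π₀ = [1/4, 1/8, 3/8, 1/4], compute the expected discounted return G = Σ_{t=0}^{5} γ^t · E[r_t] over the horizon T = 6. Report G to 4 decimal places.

t=0: π = [0.2500, 0.1250, 0.3750, 0.2500], E[r] = 3.2500, γ^t·E[r] = 3.250000, running G = 3.250000
t=1: π = [0.2500, 0.3281, 0.2344, 0.1875], E[r] = 3.5938, γ^t·E[r] = 2.515625, running G = 5.765625
t=2: π = [0.3086, 0.2871, 0.2246, 0.1797], E[r] = 3.6797, γ^t·E[r] = 1.803047, running G = 7.568672
t=3: π = [0.2993, 0.2976, 0.2170, 0.1860], E[r] = 3.6792, γ^t·E[r] = 1.261965, running G = 8.830637
t=4: π = [0.3011, 0.2967, 0.2165, 0.1857], E[r] = 3.6826, γ^t·E[r] = 0.884182, running G = 9.714819
t=5: π = [0.3010, 0.2970, 0.2162, 0.1859], E[r] = 3.6827, γ^t·E[r] = 0.618953, running G = 10.333772

G = 10.3338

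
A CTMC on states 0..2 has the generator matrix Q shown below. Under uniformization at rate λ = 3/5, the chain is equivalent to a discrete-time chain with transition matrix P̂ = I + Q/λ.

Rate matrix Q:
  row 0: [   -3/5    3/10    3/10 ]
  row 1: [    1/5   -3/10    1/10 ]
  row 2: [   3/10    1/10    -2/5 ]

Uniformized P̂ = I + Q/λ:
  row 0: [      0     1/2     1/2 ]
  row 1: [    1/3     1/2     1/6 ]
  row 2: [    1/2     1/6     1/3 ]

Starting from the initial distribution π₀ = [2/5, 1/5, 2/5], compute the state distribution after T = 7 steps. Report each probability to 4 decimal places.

π = [0.2893, 0.3948, 0.3159]

t=0: π = [0.4000, 0.2000, 0.4000]
t=1: π = [0.2667, 0.3667, 0.3667]
t=2: π = [0.3056, 0.3778, 0.3167]
t=3: π = [0.2843, 0.3944, 0.3213]
t=4: π = [0.2921, 0.3929, 0.3150]
t=5: π = [0.2885, 0.3950, 0.3165]
t=6: π = [0.2899, 0.3945, 0.3156]
t=7: π = [0.2893, 0.3948, 0.3159]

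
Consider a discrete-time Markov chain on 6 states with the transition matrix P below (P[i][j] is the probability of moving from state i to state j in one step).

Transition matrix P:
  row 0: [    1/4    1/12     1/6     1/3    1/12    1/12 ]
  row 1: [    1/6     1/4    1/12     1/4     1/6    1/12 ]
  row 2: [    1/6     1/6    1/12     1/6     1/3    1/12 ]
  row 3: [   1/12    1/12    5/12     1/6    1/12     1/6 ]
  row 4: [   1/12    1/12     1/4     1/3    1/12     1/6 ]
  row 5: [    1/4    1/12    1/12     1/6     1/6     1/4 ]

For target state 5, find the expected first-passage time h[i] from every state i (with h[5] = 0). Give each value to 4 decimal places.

h = [8.6128, 8.6104, 8.5426, 7.9825, 7.8892, 0.0000]

First-step conditioning: h[5] = 0; for i ≠ 5, h[i] = 1 + Σ_k P[i][k]·h[k].
  h[0] = 1 + 1/4·h[0] + 1/12·h[1] + 1/6·h[2] + 1/3·h[3] + 1/12·h[4]
  h[1] = 1 + 1/6·h[0] + 1/4·h[1] + 1/12·h[2] + 1/4·h[3] + 1/6·h[4]
  h[2] = 1 + 1/6·h[0] + 1/6·h[1] + 1/12·h[2] + 1/6·h[3] + 1/3·h[4]
  h[3] = 1 + 1/12·h[0] + 1/12·h[1] + 5/12·h[2] + 1/6·h[3] + 1/12·h[4]
  h[4] = 1 + 1/12·h[0] + 1/12·h[1] + 1/4·h[2] + 1/3·h[3] + 1/12·h[4]
Solving the 5×5 linear system over states ≠ 5 gives exactly h = [33495/3889, 33486/3889, 33222/3889, 31044/3889, 30681/3889, 0] (h[5] = 0 is the target).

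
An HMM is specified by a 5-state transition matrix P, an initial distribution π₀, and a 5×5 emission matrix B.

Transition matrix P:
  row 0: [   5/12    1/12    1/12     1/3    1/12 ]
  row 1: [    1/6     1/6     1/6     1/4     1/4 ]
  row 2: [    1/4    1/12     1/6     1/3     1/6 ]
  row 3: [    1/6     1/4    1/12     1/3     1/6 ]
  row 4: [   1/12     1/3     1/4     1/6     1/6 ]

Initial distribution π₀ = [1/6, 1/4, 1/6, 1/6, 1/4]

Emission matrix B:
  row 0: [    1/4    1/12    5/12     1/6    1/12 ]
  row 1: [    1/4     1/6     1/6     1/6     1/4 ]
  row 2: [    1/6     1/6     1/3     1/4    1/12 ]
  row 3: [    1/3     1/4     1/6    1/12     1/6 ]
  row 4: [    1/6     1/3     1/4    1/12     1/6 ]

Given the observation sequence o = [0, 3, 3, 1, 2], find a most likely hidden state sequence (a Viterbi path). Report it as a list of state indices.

path = [0, 0, 0, 0, 0]

t=0: δ = [4.167e-02, 6.250e-02, 2.778e-02, 5.556e-02, 4.167e-02]  (obs o_0=0)
t=1: δ = [2.894e-03, 2.315e-03, 2.604e-03, 1.543e-03, 1.302e-03]  ψ = [0, 3, 1, 3, 1]  (obs o_1=3)
t=2: δ = [2.009e-04, 7.234e-05, 1.085e-04, 8.038e-05, 4.823e-05]  ψ = [0, 4, 2, 0, 1]  (obs o_2=3)
t=3: δ = [6.977e-06, 3.349e-06, 3.014e-06, 1.674e-05, 6.028e-06]  ψ = [0, 3, 2, 0, 1]  (obs o_3=1)
t=4: δ = [1.211e-06, 6.977e-07, 5.023e-07, 9.303e-07, 6.977e-07]  ψ = [0, 3, 4, 3, 3]  (obs o_4=2)
backtrack: best end state = 0; path = [0, 0, 0, 0, 0]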